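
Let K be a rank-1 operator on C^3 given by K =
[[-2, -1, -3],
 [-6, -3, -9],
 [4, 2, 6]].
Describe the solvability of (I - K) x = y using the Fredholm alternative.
(I - K) is singular (det(I - K) = 0, i.e. 1 ∈ sigma(K)). (I - K) x = y is solvable iff y ⊥ ker((I - K)^*) = span{(2, 1, 3)}, i.e. iff 2y_1 + y_2 + 3y_3 = 0. When solvable, the solutions are x = y + c·(-1, -3, 2), c arbitrary (ker(I - K) = span{(-1, -3, 2)}, dimension 1).

K has rank 1, so it is an outer product K = u v^T: every row of K is a multiple of one row vector. Reading off the entries, u = (-1, -3, 2) and v = (2, 1, 3) (row i of K equals u_i·v^T). A rank-one matrix u v^T satisfies K u = u (v·u) and kills the (2)-dimensional subspace v^⊥, so its characteristic polynomial is lambda^2 (lambda - v·u) with v·u = tr K = 1. Hence the eigenvalues of I - K are 1 (multiplicity 2) and 1 - (1) = 0, so det(I - K) = 0. (Direct check: I - K =
[[3, 1, 3],
 [6, 4, 9],
 [-4, -2, -5]]
has determinant 0.) So 1 is an eigenvalue of K and (I - K) is not invertible. The finite-dimensional Fredholm alternative says: either (I - K) is invertible, or ker(I - K) ≠ {0} and then range(I - K) = ker((I - K)^*)^⊥, with dim ker(I - K) = dim ker((I - K)^*). We are in the second case, so we need both kernels. Kernel of I - K: (I - K) u = u - u (v·u) = u - u = 0, so ker(I - K) = span{u} = span{(-1, -3, 2)} (it is exactly 1-dimensional because rank(I - K) = 2). Kernel of the adjoint: K is real, so (I - K)^* = I - K^T = I - v u^T, and (I - v u^T) v = v - v (u·v) = 0; hence ker((I - K)^*) = span{v} = span{(2, 1, 3)}. Therefore (I - K) x = y is solvable iff <y, v> = 0, i.e. iff 2y_1 + y_2 + 3y_3 = 0. When this holds, K y = u (v·y) = 0, so (I - K) y = y and x = y is a particular solution; the full solution set is the line x = y + c·u = y + c·(-1, -3, 2), c ∈ C.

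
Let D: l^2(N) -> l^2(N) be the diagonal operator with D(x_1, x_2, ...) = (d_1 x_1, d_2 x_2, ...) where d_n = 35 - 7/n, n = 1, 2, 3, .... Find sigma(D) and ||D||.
sigma(D) = {35 - 7/n : n ≥ 1} ∪ {35}; ||D|| = 35

A bounded diagonal operator on l^2 with diagonal entries d_n has spectrum equal to the closure of {d_n : n ≥ 1}: every d_n is an eigenvalue (with eigenvector e_n), so {d_n} ⊂ sigma(D); the spectrum is closed, so its closure is too; and for lambda not in the closure, (D - lambda I) has bounded inverse (the diagonal entries 1/(d_n - lambda) are bounded). For our sequence d_n = 35 - 7/n, n = 1, 2, 3, ...:
  - {d_n} = {35 - 7/n : n ≥ 1}; the only limit point is 35
  - closure = {35 - 7/n : n ≥ 1} ∪ {35}
For the norm: a diagonal operator has ||D|| = sup_n |d_n|. Here d_n = 35 - 7/n increases monotonically from d_1 = 28 toward 35, with all terms in [28, 35); so sup_n |d_n| = 35 (the supremum is the limit, not attained). So ||D|| = 35.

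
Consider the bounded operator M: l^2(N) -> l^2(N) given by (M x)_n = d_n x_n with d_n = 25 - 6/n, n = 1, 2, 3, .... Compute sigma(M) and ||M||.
sigma(M) = {25 - 6/n : n ≥ 1} ∪ {25}; ||M|| = 25

A bounded diagonal operator on l^2 with diagonal entries d_n has spectrum equal to the closure of {d_n : n ≥ 1}: every d_n is an eigenvalue (with eigenvector e_n), so {d_n} ⊂ sigma(M); the spectrum is closed, so its closure is too; and for lambda not in the closure, (M - lambda I) has bounded inverse (the diagonal entries 1/(d_n - lambda) are bounded). For our sequence d_n = 25 - 6/n, n = 1, 2, 3, ...:
  - {d_n} = {25 - 6/n : n ≥ 1}; the only limit point is 25
  - closure = {25 - 6/n : n ≥ 1} ∪ {25}
For the norm: a diagonal operator has ||M|| = sup_n |d_n|. Here d_n = 25 - 6/n increases monotonically from d_1 = 19 toward 25, with all terms in [19, 25); so sup_n |d_n| = 25 (the supremum is the limit, not attained). So ||M|| = 25.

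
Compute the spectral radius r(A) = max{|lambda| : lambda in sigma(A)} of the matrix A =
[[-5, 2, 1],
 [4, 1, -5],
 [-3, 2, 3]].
r(A) ≈ 5.1453

The eigenvalues of A are the roots of its characteristic polynomial. With M = A (coefficients from the trace, the sum of principal 2x2 minors, and det A):
  p(λ) = det(λ I - M) = λ^3 + λ^2 - 12λ + 48.
No integer candidate from the rational root theorem (±divisors of 48) is a root, so the roots are irrational. The cubic discriminant is Δ = -65712 < 0, so there is one real root and a complex-conjugate pair. p(-6) = -60 and p(-5) = 8 have opposite signs, so a root lies in (-6, -5); Newton's method refines it to λ ≈ -5.1453. Dividing out (λ - (-5.1453)) leaves approximately λ^2 - 4.1453λ + 9.3289. For λ^2 - 4.1453λ + 9.3289 the discriminant is -20.132. It is negative, so the remaining roots are the complex-conjugate pair λ ≈ 2.0727 ± 2.2434i. Their product equals the constant term, so |λ|^2 ≈ 9.3289 and |λ| ≈ 3.0543.
Thus the eigenvalues (to 4 decimals) are -5.1453 (modulus 5.1453); 2.0727 ± 2.2434i (modulus 3.0543). The spectral radius is the largest modulus: r(A) ≈ 5.1453. (Cross-check: r(A) ≤ ||A||_2 ≈ 8.8953; equality holds whenever A is normal, though it can also hold for some non-normal A.)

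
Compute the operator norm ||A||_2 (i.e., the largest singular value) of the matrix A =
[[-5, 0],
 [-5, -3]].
||A||_2 = sqrt((59 + sqrt(2581))/2) ≈ 7.4096 (= sqrt(largest eigenvalue of A^T A))

||A||_2 = sigma_max(A) = sqrt(lambda_max(A^T A)). Form the symmetric matrix M = A^T A =
[[50, 15],
 [15, 9]].
Its characteristic polynomial (trace, determinant of M give the coefficients) is
  p(λ) = det(λ I - M) = λ^2 - 59λ + 225.
For λ^2 - 59λ + 225 the discriminant is 2581. It is nonnegative but not a perfect square, so the roots are real and irrational: λ = (59 ± sqrt(2581))/2 ≈ 54.9018, 4.0982.
So the eigenvalues of A^T A are ≈ 4.0982, 54.9018 (all ≥ 0, as they must be for A^T A). The largest is λ_max = (59 + sqrt(2581))/2 ≈ 54.9018, hence ||A||_2 = sqrt(λ_max) = sqrt((59 + sqrt(2581))/2) ≈ 7.4096.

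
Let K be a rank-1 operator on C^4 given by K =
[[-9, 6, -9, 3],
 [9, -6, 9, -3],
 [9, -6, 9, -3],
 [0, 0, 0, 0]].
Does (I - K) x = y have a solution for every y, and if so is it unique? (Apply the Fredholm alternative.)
(I - K) is invertible (det(I - K) = 7 ≠ 0), so for every y in C^4 the equation (I - K) x = y has a unique solution.

K has rank 1, so it is an outer product K = u v^T: every row of K is a multiple of one row vector. Reading off the entries, u = (3, -3, -3, 0) and v = (-3, 2, -3, 1) (row i of K equals u_i·v^T). A rank-one matrix u v^T satisfies K u = u (v·u) and kills the (3)-dimensional subspace v^⊥, so its characteristic polynomial is lambda^3 (lambda - v·u) with v·u = tr K = -6. Hence the eigenvalues of I - K are 1 (multiplicity 3) and 1 - (-6) = 7, so det(I - K) = 7. (Direct check: I - K =
[[10, -6, 9, -3],
 [-9, 7, -9, 3],
 [-9, 6, -8, 3],
 [0, 0, 0, 1]]
has determinant 7.) The finite-dimensional Fredholm alternative says: either (I - K) is invertible, or ker(I - K) ≠ {0} and then range(I - K) = ker((I - K)^*)^⊥, with dim ker(I - K) = dim ker((I - K)^*). Since det(I - K) ≠ 0, 1 is not an eigenvalue of K and ker(I - K) = {0}, so we are in the first case: for every y there is a unique x = (I - K)^(-1) y. Explicitly, by the Sherman–Morrison formula, (I - u v^T)^(-1) = I + u v^T/(1 - v·u), i.e. (I - K)^(-1) = I + K/(7).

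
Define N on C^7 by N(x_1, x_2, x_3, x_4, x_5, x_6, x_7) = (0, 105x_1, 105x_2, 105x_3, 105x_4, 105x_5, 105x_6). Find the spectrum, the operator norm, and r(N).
sigma(N) = {0}; ||N|| = 105; r(N) = 0. (N is nilpotent with N^7 = 0.)

On C^7, N is a strictly lower-triangular matrix with 105 on the subdiagonal and zeros elsewhere, so its characteristic polynomial is lambda^7 and every eigenvalue is 0: sigma(N) = {0}. For the operator norm, N e_i = 105e_{i+1} for i = 1, ..., 6 and N e_7 = 0, so the singular values of N are 105 (with multiplicity 6) and 0; hence ||N|| = 105. The spectral radius r(N) = max|lambda| = 0. Note ||N|| > r(N) — characteristic of non-normal nilpotent operators. Indeed N^7 = 0.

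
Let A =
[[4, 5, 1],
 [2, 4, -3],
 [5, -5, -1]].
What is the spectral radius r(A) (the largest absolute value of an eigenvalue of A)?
r(A) ≈ 5.9433

The eigenvalues of A are the roots of its characteristic polynomial. With M = A (coefficients from the trace, the sum of principal 2x2 minors, and det A):
  p(λ) = det(λ I - M) = λ^3 - 7λ^2 - 22λ + 171.
No integer candidate from the rational root theorem (±divisors of 171) is a root, so the roots are irrational. The cubic discriminant is Δ = -14575 < 0, so there is one real root and a complex-conjugate pair. p(-5) = -19 and p(-4) = 83 have opposite signs, so a root lies in (-5, -4); Newton's method refines it to λ ≈ -4.841. Dividing out (λ - (-4.841)) leaves approximately λ^2 - 11.841λ + 35.323. For λ^2 - 11.841λ + 35.323 the discriminant is -1.0816. It is negative, so the remaining roots are the complex-conjugate pair λ ≈ 5.9205 ± 0.52i. Their product equals the constant term, so |λ|^2 ≈ 35.323 and |λ| ≈ 5.9433.
Thus the eigenvalues (to 4 decimals) are -4.841 (modulus 4.841); 5.9205 ± 0.52i (modulus 5.9433). The spectral radius is the largest modulus: r(A) ≈ 5.9433. (Cross-check: r(A) ≤ ||A||_2 ≈ 8.1598; equality holds whenever A is normal, though it can also hold for some non-normal A.)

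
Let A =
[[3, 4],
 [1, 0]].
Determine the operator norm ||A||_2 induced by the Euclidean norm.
||A||_2 = sqrt((26 + sqrt(612))/2) ≈ 5.0368 (= sqrt(largest eigenvalue of A^T A))

||A||_2 = sigma_max(A) = sqrt(lambda_max(A^T A)). Form the symmetric matrix M = A^T A =
[[10, 12],
 [12, 16]].
Its characteristic polynomial (trace, determinant of M give the coefficients) is
  p(λ) = det(λ I - M) = λ^2 - 26λ + 16.
For λ^2 - 26λ + 16 the discriminant is 612. It is nonnegative but not a perfect square, so the roots are real and irrational: λ = (26 ± sqrt(612))/2 ≈ 25.3693, 0.6307.
So the eigenvalues of A^T A are ≈ 0.6307, 25.3693 (all ≥ 0, as they must be for A^T A). The largest is λ_max = (26 + sqrt(612))/2 ≈ 25.3693, hence ||A||_2 = sqrt(λ_max) = sqrt((26 + sqrt(612))/2) ≈ 5.0368.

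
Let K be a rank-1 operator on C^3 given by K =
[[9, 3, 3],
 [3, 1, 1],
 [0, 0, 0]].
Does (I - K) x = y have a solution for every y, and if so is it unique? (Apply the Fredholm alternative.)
(I - K) is invertible (det(I - K) = -9 ≠ 0), so for every y in C^3 the equation (I - K) x = y has a unique solution.

K has rank 1, so it is an outer product K = u v^T: every row of K is a multiple of one row vector. Reading off the entries, u = (-3, -1, 0) and v = (-3, -1, -1) (row i of K equals u_i·v^T). A rank-one matrix u v^T satisfies K u = u (v·u) and kills the (2)-dimensional subspace v^⊥, so its characteristic polynomial is lambda^2 (lambda - v·u) with v·u = tr K = 10. Hence the eigenvalues of I - K are 1 (multiplicity 2) and 1 - (10) = -9, so det(I - K) = -9. (Direct check: I - K =
[[-8, -3, -3],
 [-3, 0, -1],
 [0, 0, 1]]
has determinant -9.) The finite-dimensional Fredholm alternative says: either (I - K) is invertible, or ker(I - K) ≠ {0} and then range(I - K) = ker((I - K)^*)^⊥, with dim ker(I - K) = dim ker((I - K)^*). Since det(I - K) ≠ 0, 1 is not an eigenvalue of K and ker(I - K) = {0}, so we are in the first case: for every y there is a unique x = (I - K)^(-1) y. Explicitly, by the Sherman–Morrison formula, (I - u v^T)^(-1) = I + u v^T/(1 - v·u), i.e. (I - K)^(-1) = I + K/(-9).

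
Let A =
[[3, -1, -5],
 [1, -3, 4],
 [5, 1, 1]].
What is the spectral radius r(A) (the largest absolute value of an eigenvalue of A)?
r(A) ≈ 5.6047

The eigenvalues of A are the roots of its characteristic polynomial. With M = A (coefficients from the trace, the sum of principal 2x2 minors, and det A):
  p(λ) = det(λ I - M) = λ^3 - λ^2 + 13λ + 120.
No integer candidate from the rational root theorem (±divisors of 120) is a root, so the roots are irrational. The cubic discriminant is Δ = -425019 < 0, so there is one real root and a complex-conjugate pair. p(-4) = -12 and p(-3) = 45 have opposite signs, so a root lies in (-4, -3); Newton's method refines it to λ ≈ -3.8201. Dividing out (λ - (-3.8201)) leaves approximately λ^2 - 4.8201λ + 31.413. For λ^2 - 4.8201λ + 31.413 the discriminant is -102.419. It is negative, so the remaining roots are the complex-conjugate pair λ ≈ 2.41 ± 5.0601i. Their product equals the constant term, so |λ|^2 ≈ 31.413 and |λ| ≈ 5.6047.
Thus the eigenvalues (to 4 decimals) are -3.8201 (modulus 3.8201); 2.41 ± 5.0601i (modulus 5.6047). The spectral radius is the largest modulus: r(A) ≈ 5.6047. (Cross-check: r(A) ≤ ||A||_2 ≈ 6.7894; equality holds whenever A is normal, though it can also hold for some non-normal A.)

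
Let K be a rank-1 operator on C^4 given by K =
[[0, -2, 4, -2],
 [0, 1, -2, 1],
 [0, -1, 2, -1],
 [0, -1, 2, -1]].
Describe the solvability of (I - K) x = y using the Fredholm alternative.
(I - K) is invertible (det(I - K) = -1 ≠ 0), so for every y in C^4 the equation (I - K) x = y has a unique solution.

K has rank 1, so it is an outer product K = u v^T: every row of K is a multiple of one row vector. Reading off the entries, u = (2, -1, 1, 1) and v = (0, -1, 2, -1) (row i of K equals u_i·v^T). A rank-one matrix u v^T satisfies K u = u (v·u) and kills the (3)-dimensional subspace v^⊥, so its characteristic polynomial is lambda^3 (lambda - v·u) with v·u = tr K = 2. Hence the eigenvalues of I - K are 1 (multiplicity 3) and 1 - (2) = -1, so det(I - K) = -1. (Direct check: I - K =
[[1, 2, -4, 2],
 [0, 0, 2, -1],
 [0, 1, -1, 1],
 [0, 1, -2, 2]]
has determinant -1.) The finite-dimensional Fredholm alternative says: either (I - K) is invertible, or ker(I - K) ≠ {0} and then range(I - K) = ker((I - K)^*)^⊥, with dim ker(I - K) = dim ker((I - K)^*). Since det(I - K) ≠ 0, 1 is not an eigenvalue of K and ker(I - K) = {0}, so we are in the first case: for every y there is a unique x = (I - K)^(-1) y. Explicitly, by the Sherman–Morrison formula, (I - u v^T)^(-1) = I + u v^T/(1 - v·u), i.e. (I - K)^(-1) = I - K.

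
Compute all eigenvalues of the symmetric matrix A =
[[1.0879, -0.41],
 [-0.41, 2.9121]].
sigma(A) ≈ {1, 3}

A is real symmetric, so its spectrum consists of real eigenvalues. Expanding the characteristic polynomial of the displayed matrix gives
  det(λ I - A) = p(λ) = λ^2 + (-4)λ + (3).
Solving p(λ) = 0 yields eigenvalues ≈ 1, 3. (A is shown rounded to 4 decimals, so these recover the underlying integer eigenvalues to within that precision.)
Verification: the trace of A = 4 equals the sum of eigenvalues 4, and det(A) ≈ 3.0000 matches the eigenvalue product 3.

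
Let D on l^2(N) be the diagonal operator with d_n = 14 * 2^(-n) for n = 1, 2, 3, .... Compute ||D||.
||D|| = 7 (attained at n = 1)

For D diagonal, ||D|| = sup_n |d_n|. The sequence d_n = 14 * 2^(-n) is positive and strictly decreasing (ratio 2^(-1) < 1), so the supremum is d_1 = 14/2 = 7. Hence ||D|| = 7.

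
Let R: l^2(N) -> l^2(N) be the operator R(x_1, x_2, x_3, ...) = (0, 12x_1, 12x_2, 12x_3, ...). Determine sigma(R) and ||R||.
sigma(R) = closed disk {z in C : |z| ≤ 12}; ||R|| = 12

Note R = 12·U where U is the unit right shift (U x)_k = x_{k-1} (with x_0 := 0); so ||R|| = 12||U|| and sigma(R) = 12·sigma(U). ||R x||^2 = sum_{k≥1} |12x_k|^2 = 144||x||^2, so ||R|| = 12 and sigma(R) ⊂ {|z| ≤ 12}. For any |lambda| < 12, the equation (R - lambda I) x = 0 forces x_1 = 0, then 12x_k = lambda x_{k+1} ⇒ x = 0, so R has no eigenvalues. But (R - lambda I) is not surjective for |lambda| < 12: solving (R - lambda I) x = e_1 would require x_n proportional to (lambda/12)^(-n), which is not in l^2. So every |lambda| < 12 lies in the residual spectrum. The boundary |lambda| = 12 is in the approximate point spectrum (the spectrum is closed). Hence sigma(R) is the closed disk of radius 12.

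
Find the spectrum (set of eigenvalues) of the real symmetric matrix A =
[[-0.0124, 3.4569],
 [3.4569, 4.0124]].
sigma(A) ≈ {-2, 6}

A is real symmetric, so its spectrum consists of real eigenvalues. Expanding the characteristic polynomial of the displayed matrix gives
  det(λ I - A) = p(λ) = λ^2 + (-4)λ + (-12).
Solving p(λ) = 0 yields eigenvalues ≈ -2, 6. (A is shown rounded to 4 decimals, so these recover the underlying integer eigenvalues to within that precision.)
Verification: the trace of A = 4 equals the sum of eigenvalues 4, and det(A) ≈ -11.9999 matches the eigenvalue product -12.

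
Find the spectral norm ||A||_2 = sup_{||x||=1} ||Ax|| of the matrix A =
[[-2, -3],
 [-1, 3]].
||A||_2 = sqrt((23 + sqrt(205))/2) ≈ 4.3196 (= sqrt(largest eigenvalue of A^T A))

||A||_2 = sigma_max(A) = sqrt(lambda_max(A^T A)). Form the symmetric matrix M = A^T A =
[[5, 3],
 [3, 18]].
Its characteristic polynomial (trace, determinant of M give the coefficients) is
  p(λ) = det(λ I - M) = λ^2 - 23λ + 81.
For λ^2 - 23λ + 81 the discriminant is 205. It is nonnegative but not a perfect square, so the roots are real and irrational: λ = (23 ± sqrt(205))/2 ≈ 18.6589, 4.3411.
So the eigenvalues of A^T A are ≈ 4.3411, 18.6589 (all ≥ 0, as they must be for A^T A). The largest is λ_max = (23 + sqrt(205))/2 ≈ 18.6589, hence ||A||_2 = sqrt(λ_max) = sqrt((23 + sqrt(205))/2) ≈ 4.3196.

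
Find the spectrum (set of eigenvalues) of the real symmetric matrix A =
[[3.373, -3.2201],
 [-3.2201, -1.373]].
sigma(A) ≈ {-3, 5}

A is real symmetric, so its spectrum consists of real eigenvalues. Expanding the characteristic polynomial of the displayed matrix gives
  det(λ I - A) = p(λ) = λ^2 + (-2)λ + (-15).
Solving p(λ) = 0 yields eigenvalues ≈ -3, 5. (A is shown rounded to 4 decimals, so these recover the underlying integer eigenvalues to within that precision.)
Verification: the trace of A = 2 equals the sum of eigenvalues 2, and det(A) ≈ -15.0002 matches the eigenvalue product -15.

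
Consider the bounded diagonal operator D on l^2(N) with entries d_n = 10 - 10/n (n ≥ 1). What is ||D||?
||D|| = 10

For a diagonal operator on l^2 with entries d_n, ||D|| = sup_n |d_n|. Here d_1 = 0, d_2 = 5, ..., and d_n = 10 - 10/n increases monotonically toward 10. All terms lie in [0, 10), so |d_n| = d_n and the supremum is the limit 10, which is not attained by any individual d_n. Hence ||D|| = 10.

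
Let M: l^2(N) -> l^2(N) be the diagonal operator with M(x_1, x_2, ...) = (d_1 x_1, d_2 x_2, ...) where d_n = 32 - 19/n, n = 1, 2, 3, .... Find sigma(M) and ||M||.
sigma(M) = {32 - 19/n : n ≥ 1} ∪ {32}; ||M|| = 32

A bounded diagonal operator on l^2 with diagonal entries d_n has spectrum equal to the closure of {d_n : n ≥ 1}: every d_n is an eigenvalue (with eigenvector e_n), so {d_n} ⊂ sigma(M); the spectrum is closed, so its closure is too; and for lambda not in the closure, (M - lambda I) has bounded inverse (the diagonal entries 1/(d_n - lambda) are bounded). For our sequence d_n = 32 - 19/n, n = 1, 2, 3, ...:
  - {d_n} = {32 - 19/n : n ≥ 1}; the only limit point is 32
  - closure = {32 - 19/n : n ≥ 1} ∪ {32}
For the norm: a diagonal operator has ||M|| = sup_n |d_n|. Here d_n = 32 - 19/n increases monotonically from d_1 = 13 toward 32, with all terms in [13, 32); so sup_n |d_n| = 32 (the supremum is the limit, not attained). So ||M|| = 32.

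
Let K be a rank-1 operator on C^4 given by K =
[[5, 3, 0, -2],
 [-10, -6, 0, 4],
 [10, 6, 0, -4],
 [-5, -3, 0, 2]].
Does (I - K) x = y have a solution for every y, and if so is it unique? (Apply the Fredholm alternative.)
(I - K) is singular (det(I - K) = 0, i.e. 1 ∈ sigma(K)). (I - K) x = y is solvable iff y ⊥ ker((I - K)^*) = span{(5, 3, 0, -2)}, i.e. iff 5y_1 + 3y_2 - 2y_4 = 0. When solvable, the solutions are x = y + c·(1, -2, 2, -1), c arbitrary (ker(I - K) = span{(1, -2, 2, -1)}, dimension 1).

K has rank 1, so it is an outer product K = u v^T: every row of K is a multiple of one row vector. Reading off the entries, u = (1, -2, 2, -1) and v = (5, 3, 0, -2) (row i of K equals u_i·v^T). A rank-one matrix u v^T satisfies K u = u (v·u) and kills the (3)-dimensional subspace v^⊥, so its characteristic polynomial is lambda^3 (lambda - v·u) with v·u = tr K = 1. Hence the eigenvalues of I - K are 1 (multiplicity 3) and 1 - (1) = 0, so det(I - K) = 0. (Direct check: I - K =
[[-4, -3, 0, 2],
 [10, 7, 0, -4],
 [-10, -6, 1, 4],
 [5, 3, 0, -1]]
has determinant 0.) So 1 is an eigenvalue of K and (I - K) is not invertible. The finite-dimensional Fredholm alternative says: either (I - K) is invertible, or ker(I - K) ≠ {0} and then range(I - K) = ker((I - K)^*)^⊥, with dim ker(I - K) = dim ker((I - K)^*). We are in the second case, so we need both kernels. Kernel of I - K: (I - K) u = u - u (v·u) = u - u = 0, so ker(I - K) = span{u} = span{(1, -2, 2, -1)} (it is exactly 1-dimensional because rank(I - K) = 3). Kernel of the adjoint: K is real, so (I - K)^* = I - K^T = I - v u^T, and (I - v u^T) v = v - v (u·v) = 0; hence ker((I - K)^*) = span{v} = span{(5, 3, 0, -2)}. Therefore (I - K) x = y is solvable iff <y, v> = 0, i.e. iff 5y_1 + 3y_2 - 2y_4 = 0. When this holds, K y = u (v·y) = 0, so (I - K) y = y and x = y is a particular solution; the full solution set is the line x = y + c·u = y + c·(1, -2, 2, -1), c ∈ C.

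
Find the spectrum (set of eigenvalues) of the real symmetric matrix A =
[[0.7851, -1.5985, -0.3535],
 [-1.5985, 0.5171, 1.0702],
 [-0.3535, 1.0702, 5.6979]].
sigma(A) ≈ {-1, 2, 6}

A is real symmetric, so its spectrum consists of real eigenvalues. Expanding the characteristic polynomial of the displayed matrix gives
  det(λ I - A) = p(λ) = λ^3 + (-7)λ^2 + (4)λ + (12).
Solving p(λ) = 0 yields eigenvalues ≈ -1, 2, 6. (A is shown rounded to 4 decimals, so these recover the underlying integer eigenvalues to within that precision.)
Verification: the trace of A = 7 equals the sum of eigenvalues 7, and det(A) ≈ -12.0004 matches the eigenvalue product -12.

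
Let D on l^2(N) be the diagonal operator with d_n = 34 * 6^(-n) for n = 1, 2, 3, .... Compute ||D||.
||D|| = 17/3 (attained at n = 1)

For D diagonal, ||D|| = sup_n |d_n|. The sequence d_n = 34 * 6^(-n) is positive and strictly decreasing (ratio 6^(-1) < 1), so the supremum is d_1 = 34/6 = 17/3. Hence ||D|| = 17/3.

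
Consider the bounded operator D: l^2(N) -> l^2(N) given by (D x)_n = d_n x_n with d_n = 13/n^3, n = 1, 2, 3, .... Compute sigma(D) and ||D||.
sigma(D) = {13/n^3 : n ≥ 1} ∪ {0}; ||D|| = 13

A bounded diagonal operator on l^2 with diagonal entries d_n has spectrum equal to the closure of {d_n : n ≥ 1}: every d_n is an eigenvalue (with eigenvector e_n), so {d_n} ⊂ sigma(D); the spectrum is closed, so its closure is too; and for lambda not in the closure, (D - lambda I) has bounded inverse (the diagonal entries 1/(d_n - lambda) are bounded). For our sequence d_n = 13/n^3, n = 1, 2, 3, ...:
  - {d_n} = {13/n^3 : n ≥ 1}; the only limit point is 0
  - closure = {13/n^3 : n ≥ 1} ∪ {0}
For the norm: a diagonal operator has ||D|| = sup_n |d_n|. Here d_n = 13/n^3 is positive and decreasing, so sup_n |d_n| = d_1 = 13. So ||D|| = 13.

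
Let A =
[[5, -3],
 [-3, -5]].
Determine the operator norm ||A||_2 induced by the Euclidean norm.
||A||_2 = sqrt(34) ≈ 5.831 (= sqrt(largest eigenvalue of A^T A))

||A||_2 = sigma_max(A) = sqrt(lambda_max(A^T A)). Form the symmetric matrix M = A^T A =
[[34, 0],
 [0, 34]].
Its characteristic polynomial (trace, determinant of M give the coefficients) is
  p(λ) = det(λ I - M) = λ^2 - 68λ + 1156.
For λ^2 - 68λ + 1156 the discriminant is 0. It is a perfect square (0^2), so the roots are rational: λ = (68 ± 0)/2 = 34, 34.
So the eigenvalues of A^T A are ≈ 34, 34 (all ≥ 0, as they must be for A^T A). The largest is λ_max = 34, hence ||A||_2 = sqrt(λ_max) = sqrt(34) ≈ 5.831.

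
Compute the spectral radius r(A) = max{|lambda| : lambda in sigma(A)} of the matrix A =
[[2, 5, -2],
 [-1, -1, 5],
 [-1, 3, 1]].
r(A) = 4

The eigenvalues of A are the roots of its characteristic polynomial. With M = A (coefficients from the trace, the sum of principal 2x2 minors, and det A):
  p(λ) = det(λ I - M) = λ^3 - 2λ^2 - 13λ + 44.
By the rational root theorem any rational root is an integer divisor of 44. Testing λ = -4: p(-4) = -64 - 32 + 52 + 44 = 0, so λ = -4 is a root. Dividing out (λ + 4) leaves p(λ) = (λ + 4)(λ^2 - 6λ + 11). For λ^2 - 6λ + 11 the discriminant is -8. It is negative, so the roots are the complex-conjugate pair λ = 3 ± (sqrt(8)/2) i ≈ 3 ± 1.4142i. For a conjugate pair the product of the roots equals the constant term, so |λ|^2 = 11 and |λ| = sqrt(11) ≈ 3.3166.
Thus the eigenvalues (to 4 decimals) are 3 ± 1.4142i (modulus 3.3166); -4 (modulus 4). The spectral radius is the largest modulus: r(A) = 4. (Cross-check: r(A) ≤ ||A||_2 ≈ 6.962; equality holds whenever A is normal, though it can also hold for some non-normal A.)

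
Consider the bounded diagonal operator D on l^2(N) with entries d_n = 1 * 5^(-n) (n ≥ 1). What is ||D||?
||D|| = 1/5 (attained at n = 1)

For D diagonal, ||D|| = sup_n |d_n|. The sequence d_n = 1 * 5^(-n) is positive and strictly decreasing (ratio 5^(-1) < 1), so the supremum is d_1 = 1/5. Hence ||D|| = 1/5.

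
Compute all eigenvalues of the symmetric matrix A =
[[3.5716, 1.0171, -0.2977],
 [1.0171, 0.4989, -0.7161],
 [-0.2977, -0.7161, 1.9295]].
sigma(A) ≈ {0, 2, 4}

A is real symmetric, so its spectrum consists of real eigenvalues. Expanding the characteristic polynomial of the displayed matrix gives
  det(λ I - A) = p(λ) = λ^3 + (-6)λ^2 + (8)λ + (0).
Solving p(λ) = 0 yields eigenvalues ≈ 0, 2, 4. (A is shown rounded to 4 decimals, so these recover the underlying integer eigenvalues to within that precision.)
Verification: the trace of A = 6 equals the sum of eigenvalues 6, and det(A) ≈ -0.0000 matches the eigenvalue product 0.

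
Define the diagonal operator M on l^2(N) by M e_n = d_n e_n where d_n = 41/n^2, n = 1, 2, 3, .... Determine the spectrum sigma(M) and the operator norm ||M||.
sigma(M) = {41/n^2 : n ≥ 1} ∪ {0}; ||M|| = 41

A bounded diagonal operator on l^2 with diagonal entries d_n has spectrum equal to the closure of {d_n : n ≥ 1}: every d_n is an eigenvalue (with eigenvector e_n), so {d_n} ⊂ sigma(M); the spectrum is closed, so its closure is too; and for lambda not in the closure, (M - lambda I) has bounded inverse (the diagonal entries 1/(d_n - lambda) are bounded). For our sequence d_n = 41/n^2, n = 1, 2, 3, ...:
  - {d_n} = {41/n^2 : n ≥ 1}; the only limit point is 0
  - closure = {41/n^2 : n ≥ 1} ∪ {0}
For the norm: a diagonal operator has ||M|| = sup_n |d_n|. Here d_n = 41/n^2 is positive and decreasing, so sup_n |d_n| = d_1 = 41. So ||M|| = 41.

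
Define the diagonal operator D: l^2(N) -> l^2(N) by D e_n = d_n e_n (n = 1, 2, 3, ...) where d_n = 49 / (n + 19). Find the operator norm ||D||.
||D|| = 49/20 (attained at n = 1)

For D diagonal, ||D|| = sup_n |d_n| = sup_n 49/(n + 19). This is positive and strictly decreasing in n, so the supremum is attained at n = 1: d_1 = 49/(1 + 19) = 49/20. Hence ||D|| = 49/20.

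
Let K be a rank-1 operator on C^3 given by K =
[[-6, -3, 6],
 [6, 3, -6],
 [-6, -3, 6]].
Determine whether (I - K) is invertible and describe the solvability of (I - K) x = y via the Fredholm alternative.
(I - K) is invertible (det(I - K) = -2 ≠ 0), so for every y in C^3 the equation (I - K) x = y has a unique solution.

K has rank 1, so it is an outer product K = u v^T: every row of K is a multiple of one row vector. Reading off the entries, u = (-3, 3, -3) and v = (2, 1, -2) (row i of K equals u_i·v^T). A rank-one matrix u v^T satisfies K u = u (v·u) and kills the (2)-dimensional subspace v^⊥, so its characteristic polynomial is lambda^2 (lambda - v·u) with v·u = tr K = 3. Hence the eigenvalues of I - K are 1 (multiplicity 2) and 1 - (3) = -2, so det(I - K) = -2. (Direct check: I - K =
[[7, 3, -6],
 [-6, -2, 6],
 [6, 3, -5]]
has determinant -2.) The finite-dimensional Fredholm alternative says: either (I - K) is invertible, or ker(I - K) ≠ {0} and then range(I - K) = ker((I - K)^*)^⊥, with dim ker(I - K) = dim ker((I - K)^*). Since det(I - K) ≠ 0, 1 is not an eigenvalue of K and ker(I - K) = {0}, so we are in the first case: for every y there is a unique x = (I - K)^(-1) y. Explicitly, by the Sherman–Morrison formula, (I - u v^T)^(-1) = I + u v^T/(1 - v·u), i.e. (I - K)^(-1) = I + K/(-2).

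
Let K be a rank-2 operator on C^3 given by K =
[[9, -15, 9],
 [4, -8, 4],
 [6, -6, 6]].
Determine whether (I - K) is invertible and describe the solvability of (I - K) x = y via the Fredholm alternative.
(I - K) is invertible (det(I - K) = -42 ≠ 0), so for every y in C^3 the equation (I - K) x = y has a unique solution.

K has rank 2 and factors as K = U V^T = u1 v1^T + u2 v2^T with u1 = (3, 2, 0), v1 = (1, -3, 1), u2 = (-3, -1, -3), v2 = (-2, 2, -2) (multiplying out reproduces the displayed K). The nonzero eigenvalues of U V^T coincide with those of the 2 x 2 matrix G = V^T U = [[v1·u1, v1·u2], [v2·u1, v2·u2]] = [[-3, -3], [-2, 10]], and by the Sylvester determinant identity det(I_3 - U V^T) = det(I_2 - V^T U) = det([[4, 3], [2, -9]]) = (4)(-9) - (3)(2) = -42. (Direct check: I - K =
[[-8, 15, -9],
 [-4, 9, -4],
 [-6, 6, -5]]
has determinant -42.) The finite-dimensional Fredholm alternative says: either (I - K) is invertible, or ker(I - K) ≠ {0} and then range(I - K) = ker((I - K)^*)^⊥, with dim ker(I - K) = dim ker((I - K)^*). Since det(I - K) ≠ 0, 1 is not an eigenvalue of K and ker(I - K) = {0}, so we are in the first case: for every y there is a unique x = (I - K)^(-1) y. (Explicitly, by the Woodbury identity, (I - U V^T)^(-1) = I + U (I_2 - G)^(-1) V^T.)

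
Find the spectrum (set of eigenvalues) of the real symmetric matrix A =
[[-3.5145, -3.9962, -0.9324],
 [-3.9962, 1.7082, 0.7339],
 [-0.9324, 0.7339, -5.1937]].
sigma(A) ≈ {-6, -5, 4}

A is real symmetric, so its spectrum consists of real eigenvalues. Expanding the characteristic polynomial of the displayed matrix gives
  det(λ I - A) = p(λ) = λ^3 + (7)λ^2 + (-14)λ + (-119.9986).
Solving p(λ) = 0 yields eigenvalues ≈ -6, -5, 4. (A is shown rounded to 4 decimals, so these recover the underlying integer eigenvalues to within that precision.)
Verification: the trace of A = -7 equals the sum of eigenvalues -7, and det(A) ≈ 119.9986 matches the eigenvalue product 120.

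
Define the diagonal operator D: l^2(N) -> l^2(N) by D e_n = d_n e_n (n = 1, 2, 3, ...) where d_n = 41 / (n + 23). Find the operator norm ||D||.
||D|| = 41/24 (attained at n = 1)

For D diagonal, ||D|| = sup_n |d_n| = sup_n 41/(n + 23). This is positive and strictly decreasing in n, so the supremum is attained at n = 1: d_1 = 41/(1 + 23) = 41/24. Hence ||D|| = 41/24.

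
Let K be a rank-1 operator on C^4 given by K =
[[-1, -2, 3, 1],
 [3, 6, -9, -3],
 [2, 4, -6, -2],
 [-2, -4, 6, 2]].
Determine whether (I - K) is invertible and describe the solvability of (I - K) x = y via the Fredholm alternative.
(I - K) is singular (det(I - K) = 0, i.e. 1 ∈ sigma(K)). (I - K) x = y is solvable iff y ⊥ ker((I - K)^*) = span{(-1, -2, 3, 1)}, i.e. iff -y_1 - 2y_2 + 3y_3 + y_4 = 0. When solvable, the solutions are x = y + c·(1, -3, -2, 2), c arbitrary (ker(I - K) = span{(1, -3, -2, 2)}, dimension 1).

K has rank 1, so it is an outer product K = u v^T: every row of K is a multiple of one row vector. Reading off the entries, u = (1, -3, -2, 2) and v = (-1, -2, 3, 1) (row i of K equals u_i·v^T). A rank-one matrix u v^T satisfies K u = u (v·u) and kills the (3)-dimensional subspace v^⊥, so its characteristic polynomial is lambda^3 (lambda - v·u) with v·u = tr K = 1. Hence the eigenvalues of I - K are 1 (multiplicity 3) and 1 - (1) = 0, so det(I - K) = 0. (Direct check: I - K =
[[2, 2, -3, -1],
 [-3, -5, 9, 3],
 [-2, -4, 7, 2],
 [2, 4, -6, -1]]
has determinant 0.) So 1 is an eigenvalue of K and (I - K) is not invertible. The finite-dimensional Fredholm alternative says: either (I - K) is invertible, or ker(I - K) ≠ {0} and then range(I - K) = ker((I - K)^*)^⊥, with dim ker(I - K) = dim ker((I - K)^*). We are in the second case, so we need both kernels. Kernel of I - K: (I - K) u = u - u (v·u) = u - u = 0, so ker(I - K) = span{u} = span{(1, -3, -2, 2)} (it is exactly 1-dimensional because rank(I - K) = 3). Kernel of the adjoint: K is real, so (I - K)^* = I - K^T = I - v u^T, and (I - v u^T) v = v - v (u·v) = 0; hence ker((I - K)^*) = span{v} = span{(-1, -2, 3, 1)}. Therefore (I - K) x = y is solvable iff <y, v> = 0, i.e. iff -y_1 - 2y_2 + 3y_3 + y_4 = 0. When this holds, K y = u (v·y) = 0, so (I - K) y = y and x = y is a particular solution; the full solution set is the line x = y + c·u = y + c·(1, -3, -2, 2), c ∈ C.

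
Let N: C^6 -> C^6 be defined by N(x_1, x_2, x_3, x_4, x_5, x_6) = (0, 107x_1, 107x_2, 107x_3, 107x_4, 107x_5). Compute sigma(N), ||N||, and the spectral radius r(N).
sigma(N) = {0}; ||N|| = 107; r(N) = 0. (N is nilpotent with N^6 = 0.)

On C^6, N is a strictly lower-triangular matrix with 107 on the subdiagonal and zeros elsewhere, so its characteristic polynomial is lambda^6 and every eigenvalue is 0: sigma(N) = {0}. For the operator norm, N e_i = 107e_{i+1} for i = 1, ..., 5 and N e_6 = 0, so the singular values of N are 107 (with multiplicity 5) and 0; hence ||N|| = 107. The spectral radius r(N) = max|lambda| = 0. Note ||N|| > r(N) — characteristic of non-normal nilpotent operators. Indeed N^6 = 0.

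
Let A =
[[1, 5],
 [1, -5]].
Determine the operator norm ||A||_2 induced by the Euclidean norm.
||A||_2 = sqrt(50) ≈ 7.0711 (= sqrt(largest eigenvalue of A^T A))

||A||_2 = sigma_max(A) = sqrt(lambda_max(A^T A)). Form the symmetric matrix M = A^T A =
[[2, 0],
 [0, 50]].
Its characteristic polynomial (trace, determinant of M give the coefficients) is
  p(λ) = det(λ I - M) = λ^2 - 52λ + 100.
For λ^2 - 52λ + 100 the discriminant is 2304. It is a perfect square (48^2), so the roots are rational: λ = (52 ± 48)/2 = 50, 2.
So the eigenvalues of A^T A are ≈ 2, 50 (all ≥ 0, as they must be for A^T A). The largest is λ_max = 50, hence ||A||_2 = sqrt(λ_max) = sqrt(50) ≈ 7.0711.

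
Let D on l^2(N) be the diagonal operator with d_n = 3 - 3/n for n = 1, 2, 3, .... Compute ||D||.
||D|| = 3

For a diagonal operator on l^2 with entries d_n, ||D|| = sup_n |d_n|. Here d_1 = 0, d_2 = 3/2, ..., and d_n = 3 - 3/n increases monotonically toward 3. All terms lie in [0, 3), so |d_n| = d_n and the supremum is the limit 3, which is not attained by any individual d_n. Hence ||D|| = 3.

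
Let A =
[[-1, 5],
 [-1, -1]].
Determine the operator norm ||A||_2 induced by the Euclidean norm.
||A||_2 = sqrt((28 + sqrt(640))/2) ≈ 5.1623 (= sqrt(largest eigenvalue of A^T A))

||A||_2 = sigma_max(A) = sqrt(lambda_max(A^T A)). Form the symmetric matrix M = A^T A =
[[2, -4],
 [-4, 26]].
Its characteristic polynomial (trace, determinant of M give the coefficients) is
  p(λ) = det(λ I - M) = λ^2 - 28λ + 36.
For λ^2 - 28λ + 36 the discriminant is 640. It is nonnegative but not a perfect square, so the roots are real and irrational: λ = (28 ± sqrt(640))/2 ≈ 26.6491, 1.3509.
So the eigenvalues of A^T A are ≈ 1.3509, 26.6491 (all ≥ 0, as they must be for A^T A). The largest is λ_max = (28 + sqrt(640))/2 ≈ 26.6491, hence ||A||_2 = sqrt(λ_max) = sqrt((28 + sqrt(640))/2) ≈ 5.1623.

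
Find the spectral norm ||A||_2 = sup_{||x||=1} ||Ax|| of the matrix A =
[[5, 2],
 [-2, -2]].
||A||_2 = 6 (= sqrt(largest eigenvalue of A^T A))

||A||_2 = sigma_max(A) = sqrt(lambda_max(A^T A)). Form the symmetric matrix M = A^T A =
[[29, 14],
 [14, 8]].
Its characteristic polynomial (trace, determinant of M give the coefficients) is
  p(λ) = det(λ I - M) = λ^2 - 37λ + 36.
For λ^2 - 37λ + 36 the discriminant is 1225. It is a perfect square (35^2), so the roots are rational: λ = (37 ± 35)/2 = 36, 1.
So the eigenvalues of A^T A are ≈ 1, 36 (all ≥ 0, as they must be for A^T A). The largest is λ_max = 36, hence ||A||_2 = sqrt(λ_max) = 6.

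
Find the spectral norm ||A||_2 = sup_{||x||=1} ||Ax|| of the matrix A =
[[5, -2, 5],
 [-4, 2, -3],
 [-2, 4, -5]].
||A||_2 ≈ 10.952 (= sqrt(largest eigenvalue of A^T A))

||A||_2 = sigma_max(A) = sqrt(lambda_max(A^T A)). Form the symmetric matrix M = A^T A =
[[45, -26, 47],
 [-26, 24, -36],
 [47, -36, 59]].
Its characteristic polynomial (trace, sum of principal 2x2 minors, determinant of M give the coefficients) is
  p(λ) = det(λ I - M) = λ^3 - 128λ^2 + 970λ - 484.
No integer candidate from the rational root theorem (±divisors of 484) is a root, so the roots are irrational. The cubic discriminant is Δ = 8780284336 > 0, so there are three distinct real roots. p(0) = -484 and p(1) = 359 have opposite signs, so a root lies in (0, 1); Newton's method refines it to λ ≈ 0.5368. p(7) = 377 and p(8) = -404 have opposite signs, so a root lies in (7, 8); Newton's method refines it to λ ≈ 7.5164. p(119) = -12503 and p(120) = 716 have opposite signs, so a root lies in (119, 120); Newton's method refines it to λ ≈ 119.9467. Check (Vieta): the three roots sum to 128, matching tr M = 128.
So the eigenvalues of A^T A are ≈ 0.5368, 7.5164, 119.9467 (all ≥ 0, as they must be for A^T A). The largest is λ_max ≈ 119.9467, hence ||A||_2 = sqrt(λ_max) ≈ 10.952.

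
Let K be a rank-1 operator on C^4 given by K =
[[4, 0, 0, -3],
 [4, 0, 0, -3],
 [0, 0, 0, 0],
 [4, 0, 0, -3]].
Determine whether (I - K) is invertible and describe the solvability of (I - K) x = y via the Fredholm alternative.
(I - K) is singular (det(I - K) = 0, i.e. 1 ∈ sigma(K)). (I - K) x = y is solvable iff y ⊥ ker((I - K)^*) = span{(4, 0, 0, -3)}, i.e. iff 4y_1 - 3y_4 = 0. When solvable, the solutions are x = y + c·(1, 1, 0, 1), c arbitrary (ker(I - K) = span{(1, 1, 0, 1)}, dimension 1).

K has rank 1, so it is an outer product K = u v^T: every row of K is a multiple of one row vector. Reading off the entries, u = (1, 1, 0, 1) and v = (4, 0, 0, -3) (row i of K equals u_i·v^T). A rank-one matrix u v^T satisfies K u = u (v·u) and kills the (3)-dimensional subspace v^⊥, so its characteristic polynomial is lambda^3 (lambda - v·u) with v·u = tr K = 1. Hence the eigenvalues of I - K are 1 (multiplicity 3) and 1 - (1) = 0, so det(I - K) = 0. (Direct check: I - K =
[[-3, 0, 0, 3],
 [-4, 1, 0, 3],
 [0, 0, 1, 0],
 [-4, 0, 0, 4]]
has determinant 0.) So 1 is an eigenvalue of K and (I - K) is not invertible. The finite-dimensional Fredholm alternative says: either (I - K) is invertible, or ker(I - K) ≠ {0} and then range(I - K) = ker((I - K)^*)^⊥, with dim ker(I - K) = dim ker((I - K)^*). We are in the second case, so we need both kernels. Kernel of I - K: (I - K) u = u - u (v·u) = u - u = 0, so ker(I - K) = span{u} = span{(1, 1, 0, 1)} (it is exactly 1-dimensional because rank(I - K) = 3). Kernel of the adjoint: K is real, so (I - K)^* = I - K^T = I - v u^T, and (I - v u^T) v = v - v (u·v) = 0; hence ker((I - K)^*) = span{v} = span{(4, 0, 0, -3)}. Therefore (I - K) x = y is solvable iff <y, v> = 0, i.e. iff 4y_1 - 3y_4 = 0. When this holds, K y = u (v·y) = 0, so (I - K) y = y and x = y is a particular solution; the full solution set is the line x = y + c·u = y + c·(1, 1, 0, 1), c ∈ C.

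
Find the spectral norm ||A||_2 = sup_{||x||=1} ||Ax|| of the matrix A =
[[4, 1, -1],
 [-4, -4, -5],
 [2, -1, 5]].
||A||_2 ≈ 8.8671 (= sqrt(largest eigenvalue of A^T A))

||A||_2 = sigma_max(A) = sqrt(lambda_max(A^T A)). Form the symmetric matrix M = A^T A =
[[36, 18, 26],
 [18, 18, 14],
 [26, 14, 51]].
Its characteristic polynomial (trace, sum of principal 2x2 minors, determinant of M give the coefficients) is
  p(λ) = det(λ I - M) = λ^3 - 105λ^2 + 2206λ - 10404.
No integer candidate from the rational root theorem (±divisors of 10404) is a root, so the roots are irrational. The cubic discriminant is Δ = 2990550164 > 0, so there are three distinct real roots. p(6) = -732 and p(7) = 236 have opposite signs, so a root lies in (6, 7); Newton's method refines it to λ ≈ 6.7392. p(19) = 464 and p(20) = -284 have opposite signs, so a root lies in (19, 20); Newton's method refines it to λ ≈ 19.6347. p(78) = -2604 and p(79) = 1604 have opposite signs, so a root lies in (78, 79); Newton's method refines it to λ ≈ 78.6261. Check (Vieta): the three roots sum to 105, matching tr M = 105.
So the eigenvalues of A^T A are ≈ 6.7392, 19.6347, 78.6261 (all ≥ 0, as they must be for A^T A). The largest is λ_max ≈ 78.6261, hence ||A||_2 = sqrt(λ_max) ≈ 8.8671.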